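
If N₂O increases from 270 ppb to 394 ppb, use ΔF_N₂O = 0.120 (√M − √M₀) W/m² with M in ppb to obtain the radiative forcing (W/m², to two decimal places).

N₂O: 0.120 × (√394 − √270) = 0.120 × (19.8494 − 16.4317) = 0.120 × 3.4177 = 0.4101 W/m².

ΔF = 0.41 W/m²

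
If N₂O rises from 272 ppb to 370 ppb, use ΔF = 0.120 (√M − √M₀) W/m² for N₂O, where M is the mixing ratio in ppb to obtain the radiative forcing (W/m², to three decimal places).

ΔF = 0.329 W/m²

N₂O: 0.120 × (√370 − √272) = 0.120 × (19.2354 − 16.4924) = 0.120 × 2.7430 = 0.3292 W/m².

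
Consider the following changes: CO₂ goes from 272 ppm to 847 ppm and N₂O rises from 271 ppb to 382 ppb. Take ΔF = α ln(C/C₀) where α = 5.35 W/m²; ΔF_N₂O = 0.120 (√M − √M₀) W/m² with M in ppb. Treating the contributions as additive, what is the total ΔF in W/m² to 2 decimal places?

ΔF = 6.45 W/m²

CO₂: 5.35 × ln(847/272) = 5.35 × ln(3.11397) = 5.35 × 1.13590 = 6.0771 W/m².
N₂O: 0.120 × (√382 − √271) = 0.120 × (19.5448 − 16.4621) = 0.120 × 3.0827 = 0.3699 W/m².
Total ΔF = 6.0771 + 0.3699 = 6.4470 W/m².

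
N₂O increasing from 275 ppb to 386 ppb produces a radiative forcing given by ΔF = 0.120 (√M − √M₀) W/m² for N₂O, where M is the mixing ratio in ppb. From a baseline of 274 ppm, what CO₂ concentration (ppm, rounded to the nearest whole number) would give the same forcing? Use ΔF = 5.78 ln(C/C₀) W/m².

C ≈ 292 ppm

N₂O forcing: 0.120 × (√386 − √275) = 0.120 × (19.6469 − 16.5831) = 0.120 × 3.0638 = 0.36766 W/m².
Set 5.78 ln(C/274) = 0.36766: ln(C/274) = 0.36766/5.78 = 0.06361, so C = 274 × e^0.06361 = 274 × 1.06568 = 292.00 ppm.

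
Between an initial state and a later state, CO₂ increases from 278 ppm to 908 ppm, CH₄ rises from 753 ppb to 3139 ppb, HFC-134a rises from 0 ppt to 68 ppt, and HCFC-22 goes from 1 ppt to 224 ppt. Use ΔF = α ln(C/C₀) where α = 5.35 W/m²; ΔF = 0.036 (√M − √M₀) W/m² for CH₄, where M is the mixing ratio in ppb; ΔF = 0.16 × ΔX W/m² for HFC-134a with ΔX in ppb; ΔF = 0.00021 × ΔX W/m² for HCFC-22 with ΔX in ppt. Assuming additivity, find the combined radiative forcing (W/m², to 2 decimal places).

CO₂: 5.35 × ln(908/278) = 5.35 × ln(3.26619) = 5.35 × 1.18362 = 6.3324 W/m².
CH₄: 0.036 × (√3139 − √753) = 0.036 × (56.0268 − 27.4408) = 0.036 × 28.5860 = 1.0291 W/m².
HFC-134a: Δ = 68 − 0 = 68 ppt = 0.068 ppb; ΔF = 0.16 × 0.068 = 0.0109 W/m².
HCFC-22: ΔF = 0.00021 × (224 − 1) = 0.00021 × 223 = 0.0468 W/m².
Total ΔF = 6.3324 + 1.0291 + 0.0109 + 0.0468 = 7.4192 W/m².

ΔF = 7.42 W/m²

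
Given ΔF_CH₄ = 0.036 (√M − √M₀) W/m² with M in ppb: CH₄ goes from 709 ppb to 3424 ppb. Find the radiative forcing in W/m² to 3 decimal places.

ΔF = 1.148 W/m²

CH₄: 0.036 × (√3424 − √709) = 0.036 × (58.5150 − 26.6271) = 0.036 × 31.8879 = 1.1480 W/m².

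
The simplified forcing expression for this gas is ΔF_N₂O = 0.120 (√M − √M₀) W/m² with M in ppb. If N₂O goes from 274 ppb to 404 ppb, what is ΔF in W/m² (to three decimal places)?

ΔF = 0.426 W/m²

N₂O: 0.120 × (√404 − √274) = 0.120 × (20.0998 − 16.5529) = 0.120 × 3.5469 = 0.4256 W/m².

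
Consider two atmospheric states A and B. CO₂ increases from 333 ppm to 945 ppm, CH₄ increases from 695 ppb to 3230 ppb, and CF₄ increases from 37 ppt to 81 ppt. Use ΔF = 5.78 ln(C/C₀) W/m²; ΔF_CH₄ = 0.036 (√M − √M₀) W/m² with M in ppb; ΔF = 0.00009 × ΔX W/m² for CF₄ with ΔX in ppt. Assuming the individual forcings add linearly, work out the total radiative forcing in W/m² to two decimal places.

ΔF = 7.13 W/m²

CO₂: 5.78 × ln(945/333) = 5.78 × ln(2.83784) = 5.78 × 1.04304 = 6.0288 W/m².
CH₄: 0.036 × (√3230 − √695) = 0.036 × (56.8331 − 26.3629) = 0.036 × 30.4702 = 1.0969 W/m².
CF₄: ΔF = 0.00009 × (81 − 37) = 0.00009 × 44 = 0.0040 W/m².
Total ΔF = 6.0288 + 1.0969 + 0.0040 = 7.1297 W/m².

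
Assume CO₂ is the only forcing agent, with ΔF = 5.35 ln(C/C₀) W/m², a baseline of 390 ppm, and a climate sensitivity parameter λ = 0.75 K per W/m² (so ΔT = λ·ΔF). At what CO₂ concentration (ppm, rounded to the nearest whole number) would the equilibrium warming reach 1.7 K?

Required forcing: ΔF = ΔT/λ = 1.7/0.75 = 2.2667 W/m².
Then ln(C/390) = ΔF/5.35 = 2.2667/5.35 = 0.42368.
So C = 390 × e^0.42368 = 390 × 1.52757 = 595.75 ppm.

C ≈ 596 ppm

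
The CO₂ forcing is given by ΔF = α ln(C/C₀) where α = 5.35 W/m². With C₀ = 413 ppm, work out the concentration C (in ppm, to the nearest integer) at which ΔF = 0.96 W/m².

Set 5.35 ln(C/413) = 0.96, so ln(C/413) = 0.96/5.35 = 0.17944.
Then C/413 = e^0.17944 = 1.19655, giving C = 413 × 1.19655 = 494.18 ppm.

C ≈ 494 ppm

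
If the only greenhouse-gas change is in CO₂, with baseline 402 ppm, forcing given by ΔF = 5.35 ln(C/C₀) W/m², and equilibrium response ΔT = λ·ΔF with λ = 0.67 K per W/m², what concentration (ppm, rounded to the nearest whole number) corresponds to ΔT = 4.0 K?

C ≈ 1227 ppm

Required forcing: ΔF = ΔT/λ = 4.0/0.67 = 5.9701 W/m².
Then ln(C/402) = ΔF/5.35 = 5.9701/5.35 = 1.11591.
So C = 402 × e^1.11591 = 402 × 3.05234 = 1227.04 ppm.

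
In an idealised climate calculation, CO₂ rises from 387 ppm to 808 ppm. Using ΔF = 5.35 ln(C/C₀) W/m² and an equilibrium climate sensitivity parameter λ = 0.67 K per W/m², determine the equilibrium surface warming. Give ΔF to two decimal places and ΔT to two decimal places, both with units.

ΔF = 3.94 W/m²; ΔT = 2.64 K

CO₂: 5.35 × ln(808/387) = 5.35 × ln(2.08786) = 5.35 × 0.73614 = 3.9383 W/m².
ΔT = λ ΔF = 0.67 × 3.94 = 2.6398 K.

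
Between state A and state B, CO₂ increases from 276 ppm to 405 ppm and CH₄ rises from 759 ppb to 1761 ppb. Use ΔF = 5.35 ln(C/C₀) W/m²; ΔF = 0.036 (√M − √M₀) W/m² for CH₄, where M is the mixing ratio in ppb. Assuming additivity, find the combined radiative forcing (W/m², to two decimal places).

CO₂: 5.35 × ln(405/276) = 5.35 × ln(1.46739) = 5.35 × 0.38349 = 2.0517 W/m².
CH₄: 0.036 × (√1761 − √759) = 0.036 × (41.9643 − 27.5500) = 0.036 × 14.4143 = 0.5189 W/m².
Total ΔF = 2.0517 + 0.5189 = 2.5706 W/m².

ΔF = 2.57 W/m²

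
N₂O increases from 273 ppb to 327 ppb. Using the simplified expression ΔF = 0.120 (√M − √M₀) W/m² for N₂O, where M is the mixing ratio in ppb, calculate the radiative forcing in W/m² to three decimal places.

ΔF = 0.187 W/m²

N₂O: 0.120 × (√327 − √273) = 0.120 × (18.0831 − 16.5227) = 0.120 × 1.5604 = 0.1872 W/m².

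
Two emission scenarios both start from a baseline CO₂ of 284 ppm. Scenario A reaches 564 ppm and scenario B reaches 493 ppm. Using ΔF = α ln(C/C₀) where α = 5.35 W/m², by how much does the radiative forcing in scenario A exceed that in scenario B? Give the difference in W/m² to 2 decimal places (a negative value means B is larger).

ΔF_A = 5.35 ln(564/284) = 5.35 × 0.68608 = 3.6705 W/m².
ΔF_B = 5.35 ln(493/284) = 5.35 × 0.55153 = 2.9507 W/m².
Difference: 3.6705 − 2.9507 = 0.7198 W/m².
(Equivalently, ΔF_A − ΔF_B = 5.35 ln(564/493) = 5.35 × 0.13455 = 0.7198 W/m².)

ΔF_A − ΔF_B = 0.72 W/m²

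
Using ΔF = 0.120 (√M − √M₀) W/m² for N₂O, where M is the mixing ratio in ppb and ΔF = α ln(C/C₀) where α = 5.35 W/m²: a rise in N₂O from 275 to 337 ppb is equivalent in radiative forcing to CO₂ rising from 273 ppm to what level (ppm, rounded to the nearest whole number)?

C ≈ 284 ppm

N₂O forcing: 0.120 × (√337 − √275) = 0.120 × (18.3576 − 16.5831) = 0.120 × 1.7745 = 0.21294 W/m².
Set 5.35 ln(C/273) = 0.21294: ln(C/273) = 0.21294/5.35 = 0.03980, so C = 273 × e^0.03980 = 273 × 1.04060 = 284.08 ppm.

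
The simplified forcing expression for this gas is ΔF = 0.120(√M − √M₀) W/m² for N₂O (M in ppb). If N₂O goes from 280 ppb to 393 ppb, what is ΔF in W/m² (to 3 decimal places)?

N₂O: 0.120 × (√393 − √280) = 0.120 × (19.8242 − 16.7332) = 0.120 × 3.0910 = 0.3709 W/m².

ΔF = 0.371 W/m²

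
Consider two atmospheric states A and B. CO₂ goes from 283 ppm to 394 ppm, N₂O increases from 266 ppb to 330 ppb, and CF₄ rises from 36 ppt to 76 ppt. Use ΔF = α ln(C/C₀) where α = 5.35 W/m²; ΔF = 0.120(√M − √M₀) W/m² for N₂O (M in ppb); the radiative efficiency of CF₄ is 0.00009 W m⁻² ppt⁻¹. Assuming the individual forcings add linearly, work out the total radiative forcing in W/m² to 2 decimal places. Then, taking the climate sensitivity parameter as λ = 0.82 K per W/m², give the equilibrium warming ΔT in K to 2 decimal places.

CO₂: 5.35 × ln(394/283) = 5.35 × ln(1.39223) = 5.35 × 0.33091 = 1.7704 W/m².
N₂O: 0.120 × (√330 − √266) = 0.120 × (18.1659 − 16.3095) = 0.120 × 1.8564 = 0.2228 W/m².
CF₄: ΔF = 0.00009 × (76 − 36) = 0.00009 × 40 = 0.0036 W/m².
Total ΔF = 1.7704 + 0.2228 + 0.0036 = 1.9968 W/m².
ΔT = λ ΔF = 0.82 × 2.00 = 1.6400 K.

ΔF = 2.00 W/m²; ΔT = 1.64 K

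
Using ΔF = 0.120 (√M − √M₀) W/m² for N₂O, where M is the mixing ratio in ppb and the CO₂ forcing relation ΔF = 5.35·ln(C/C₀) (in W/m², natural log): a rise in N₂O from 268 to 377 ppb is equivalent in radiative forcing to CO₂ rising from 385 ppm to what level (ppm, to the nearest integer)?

N₂O forcing: 0.120 × (√377 − √268) = 0.120 × (19.4165 − 16.3707) = 0.120 × 3.0458 = 0.36550 W/m².
Set 5.35 ln(C/385) = 0.36550: ln(C/385) = 0.36550/5.35 = 0.06832, so C = 385 × e^0.06832 = 385 × 1.07071 = 412.22 ppm.

C ≈ 412 ppm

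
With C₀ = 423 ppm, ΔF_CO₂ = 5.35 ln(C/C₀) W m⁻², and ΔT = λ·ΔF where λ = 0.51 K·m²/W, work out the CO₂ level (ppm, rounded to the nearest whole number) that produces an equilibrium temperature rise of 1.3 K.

C ≈ 681 ppm

Required forcing: ΔF = ΔT/λ = 1.3/0.51 = 2.5490 W/m².
Then ln(C/423) = ΔF/5.35 = 2.5490/5.35 = 0.47645.
So C = 423 × e^0.47645 = 423 × 1.61035 = 681.18 ppm.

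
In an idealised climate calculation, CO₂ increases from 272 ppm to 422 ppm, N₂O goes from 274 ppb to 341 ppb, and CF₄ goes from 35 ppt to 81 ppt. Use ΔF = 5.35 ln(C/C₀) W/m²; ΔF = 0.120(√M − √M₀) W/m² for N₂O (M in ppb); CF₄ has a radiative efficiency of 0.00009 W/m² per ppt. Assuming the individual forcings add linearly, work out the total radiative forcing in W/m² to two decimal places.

CO₂: 5.35 × ln(422/272) = 5.35 × ln(1.55147) = 5.35 × 0.43920 = 2.3497 W/m².
N₂O: 0.120 × (√341 − √274) = 0.120 × (18.4662 − 16.5529) = 0.120 × 1.9133 = 0.2296 W/m².
CF₄: ΔF = 0.00009 × (81 − 35) = 0.00009 × 46 = 0.0041 W/m².
Total ΔF = 2.3497 + 0.2296 + 0.0041 = 2.5834 W/m².

ΔF = 2.58 W/m²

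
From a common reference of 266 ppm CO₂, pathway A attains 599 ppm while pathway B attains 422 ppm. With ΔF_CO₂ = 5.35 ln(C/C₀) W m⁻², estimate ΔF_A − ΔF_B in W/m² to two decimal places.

ΔF_A = 5.35 ln(599/266) = 5.35 × 0.81177 = 4.3430 W/m².
ΔF_B = 5.35 ln(422/266) = 5.35 × 0.46151 = 2.4691 W/m².
Difference: 4.3430 − 2.4691 = 1.8739 W/m².
(Equivalently, ΔF_A − ΔF_B = 5.35 ln(599/422) = 5.35 × 0.35026 = 1.8739 W/m².)

ΔF_A − ΔF_B = 1.87 W/m²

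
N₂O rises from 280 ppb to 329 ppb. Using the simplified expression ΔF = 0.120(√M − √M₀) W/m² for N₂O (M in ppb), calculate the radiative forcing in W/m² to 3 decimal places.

N₂O: 0.120 × (√329 − √280) = 0.120 × (18.1384 − 16.7332) = 0.120 × 1.4052 = 0.1686 W/m².

ΔF = 0.169 W/m²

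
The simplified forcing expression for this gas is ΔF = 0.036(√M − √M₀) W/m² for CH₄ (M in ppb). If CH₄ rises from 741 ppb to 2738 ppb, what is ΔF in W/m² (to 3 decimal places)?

ΔF = 0.904 W/m²

CH₄: 0.036 × (√2738 − √741) = 0.036 × (52.3259 − 27.2213) = 0.036 × 25.1046 = 0.9038 W/m².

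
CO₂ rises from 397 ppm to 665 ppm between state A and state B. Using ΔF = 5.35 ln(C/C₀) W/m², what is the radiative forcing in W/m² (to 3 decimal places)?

CO₂: 5.35 × ln(665/397) = 5.35 × ln(1.67506) = 5.35 × 0.51585 = 2.7598 W/m².

ΔF = 2.760 W/m²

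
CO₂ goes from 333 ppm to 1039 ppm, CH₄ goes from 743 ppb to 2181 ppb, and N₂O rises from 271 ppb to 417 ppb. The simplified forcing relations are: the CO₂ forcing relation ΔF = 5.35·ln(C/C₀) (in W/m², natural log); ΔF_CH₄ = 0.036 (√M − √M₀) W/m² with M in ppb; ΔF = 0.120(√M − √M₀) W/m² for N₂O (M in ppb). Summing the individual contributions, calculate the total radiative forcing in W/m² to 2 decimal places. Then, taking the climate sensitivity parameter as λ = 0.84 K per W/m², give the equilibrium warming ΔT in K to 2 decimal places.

ΔF = 7.26 W/m²; ΔT = 6.10 K

CO₂: 5.35 × ln(1039/333) = 5.35 × ln(3.12012) = 5.35 × 1.13787 = 6.0876 W/m².
CH₄: 0.036 × (√2181 − √743) = 0.036 × (46.7012 − 27.2580) = 0.036 × 19.4432 = 0.7000 W/m².
N₂O: 0.120 × (√417 − √271) = 0.120 × (20.4206 − 16.4621) = 0.120 × 3.9585 = 0.4750 W/m².
Total ΔF = 6.0876 + 0.7000 + 0.4750 = 7.2626 W/m².
ΔT = λ ΔF = 0.84 × 7.26 = 6.0984 K.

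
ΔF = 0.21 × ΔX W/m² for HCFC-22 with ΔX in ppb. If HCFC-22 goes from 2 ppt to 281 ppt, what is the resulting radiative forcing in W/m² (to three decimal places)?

ΔF = 0.059 W/m²

HCFC-22: Δ = 281 − 2 = 279 ppt = 0.279 ppb; ΔF = 0.21 × 0.279 = 0.0586 W/m².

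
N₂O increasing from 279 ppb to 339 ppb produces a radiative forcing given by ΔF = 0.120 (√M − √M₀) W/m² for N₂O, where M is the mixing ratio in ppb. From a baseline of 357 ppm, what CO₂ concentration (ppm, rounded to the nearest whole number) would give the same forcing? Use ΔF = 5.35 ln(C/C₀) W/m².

N₂O forcing: 0.120 × (√339 − √279) = 0.120 × (18.4120 − 16.7033) = 0.120 × 1.7087 = 0.20504 W/m².
Set 5.35 ln(C/357) = 0.20504: ln(C/357) = 0.20504/5.35 = 0.03833, so C = 357 × e^0.03833 = 357 × 1.03907 = 370.95 ppm.

C ≈ 371 ppm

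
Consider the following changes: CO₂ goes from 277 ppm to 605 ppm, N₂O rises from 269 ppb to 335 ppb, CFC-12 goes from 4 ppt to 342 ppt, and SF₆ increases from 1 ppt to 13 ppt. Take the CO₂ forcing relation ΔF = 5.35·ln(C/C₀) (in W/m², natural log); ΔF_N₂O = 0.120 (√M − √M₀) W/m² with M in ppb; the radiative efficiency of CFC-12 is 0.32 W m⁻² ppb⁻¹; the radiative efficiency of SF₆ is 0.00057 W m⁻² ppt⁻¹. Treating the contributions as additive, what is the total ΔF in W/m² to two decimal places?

ΔF = 4.52 W/m²

CO₂: 5.35 × ln(605/277) = 5.35 × ln(2.18412) = 5.35 × 0.78121 = 4.1795 W/m².
N₂O: 0.120 × (√335 − √269) = 0.120 × (18.3030 − 16.4012) = 0.120 × 1.9018 = 0.2282 W/m².
CFC-12: Δ = 342 − 4 = 338 ppt = 0.338 ppb; ΔF = 0.32 × 0.338 = 0.1082 W/m².
SF₆: ΔF = 0.00057 × (13 − 1) = 0.00057 × 12 = 0.0068 W/m².
Total ΔF = 4.1795 + 0.2282 + 0.1082 + 0.0068 = 4.5227 W/m².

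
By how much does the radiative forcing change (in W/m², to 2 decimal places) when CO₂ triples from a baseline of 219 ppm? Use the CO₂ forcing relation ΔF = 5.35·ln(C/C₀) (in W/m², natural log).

ΔF = 5.35 × ln(3) = 5.35 × 1.09861 = 5.8776 W/m².

ΔF = 5.88 W/m²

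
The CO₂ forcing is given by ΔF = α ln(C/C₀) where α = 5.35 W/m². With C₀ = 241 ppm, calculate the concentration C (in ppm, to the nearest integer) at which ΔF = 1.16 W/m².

C ≈ 299 ppm

Set 5.35 ln(C/241) = 1.16, so ln(C/241) = 1.16/5.35 = 0.21682.
Then C/241 = e^0.21682 = 1.24212, giving C = 241 × 1.24212 = 299.35 ppm.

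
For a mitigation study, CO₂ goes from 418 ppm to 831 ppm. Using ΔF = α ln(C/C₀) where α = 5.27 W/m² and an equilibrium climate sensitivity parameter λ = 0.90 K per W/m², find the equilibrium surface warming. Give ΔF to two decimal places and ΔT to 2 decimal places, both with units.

ΔF = 3.62 W/m²; ΔT = 3.26 K

CO₂: 5.27 × ln(831/418) = 5.27 × ln(1.98804) = 5.27 × 0.68715 = 3.6213 W/m².
ΔT = λ ΔF = 0.90 × 3.62 = 3.2580 K.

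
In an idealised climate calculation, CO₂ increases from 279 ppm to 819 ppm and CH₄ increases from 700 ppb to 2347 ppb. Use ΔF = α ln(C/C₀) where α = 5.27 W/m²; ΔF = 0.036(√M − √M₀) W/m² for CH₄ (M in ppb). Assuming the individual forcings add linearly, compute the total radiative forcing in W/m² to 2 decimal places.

CO₂: 5.27 × ln(819/279) = 5.27 × ln(2.93548) = 5.27 × 1.07687 = 5.6751 W/m².
CH₄: 0.036 × (√2347 − √700) = 0.036 × (48.4458 − 26.4575) = 0.036 × 21.9883 = 0.7916 W/m².
Total ΔF = 5.6751 + 0.7916 = 6.4667 W/m².

ΔF = 6.47 W/m²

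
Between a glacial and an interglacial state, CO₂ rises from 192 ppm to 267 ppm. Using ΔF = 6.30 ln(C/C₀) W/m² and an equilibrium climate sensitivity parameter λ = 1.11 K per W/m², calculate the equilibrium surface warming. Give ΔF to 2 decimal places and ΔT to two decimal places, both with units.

CO₂: 6.30 × ln(267/192) = 6.30 × ln(1.39063) = 6.30 × 0.32976 = 2.0775 W/m².
ΔT = λ ΔF = 1.11 × 2.08 = 2.3088 K.

ΔF = 2.08 W/m²; ΔT = 2.31 K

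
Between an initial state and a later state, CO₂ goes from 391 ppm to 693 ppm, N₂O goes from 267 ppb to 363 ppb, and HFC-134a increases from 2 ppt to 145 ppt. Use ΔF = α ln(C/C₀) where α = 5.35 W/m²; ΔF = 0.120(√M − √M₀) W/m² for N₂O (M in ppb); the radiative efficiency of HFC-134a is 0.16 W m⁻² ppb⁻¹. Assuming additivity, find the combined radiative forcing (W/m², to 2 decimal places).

ΔF = 3.41 W/m²

CO₂: 5.35 × ln(693/391) = 5.35 × ln(1.77238) = 5.35 × 0.57232 = 3.0619 W/m².
N₂O: 0.120 × (√363 − √267) = 0.120 × (19.0526 − 16.3401) = 0.120 × 2.7125 = 0.3255 W/m².
HFC-134a: Δ = 145 − 2 = 143 ppt = 0.143 ppb; ΔF = 0.16 × 0.143 = 0.0229 W/m².
Total ΔF = 3.0619 + 0.3255 + 0.0229 = 3.4103 W/m².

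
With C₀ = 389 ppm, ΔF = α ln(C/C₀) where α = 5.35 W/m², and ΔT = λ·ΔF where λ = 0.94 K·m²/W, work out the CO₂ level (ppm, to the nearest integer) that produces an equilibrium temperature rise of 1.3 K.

C ≈ 504 ppm

Required forcing: ΔF = ΔT/λ = 1.3/0.94 = 1.3830 W/m².
Then ln(C/389) = ΔF/5.35 = 1.3830/5.35 = 0.25850.
So C = 389 × e^0.25850 = 389 × 1.29499 = 503.75 ppm.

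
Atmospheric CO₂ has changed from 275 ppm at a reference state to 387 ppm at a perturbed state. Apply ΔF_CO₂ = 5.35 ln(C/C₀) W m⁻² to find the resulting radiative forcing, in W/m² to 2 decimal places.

ΔF = 1.83 W/m²

CO₂: 5.35 × ln(387/275) = 5.35 × ln(1.40727) = 5.35 × 0.34165 = 1.8278 W/m².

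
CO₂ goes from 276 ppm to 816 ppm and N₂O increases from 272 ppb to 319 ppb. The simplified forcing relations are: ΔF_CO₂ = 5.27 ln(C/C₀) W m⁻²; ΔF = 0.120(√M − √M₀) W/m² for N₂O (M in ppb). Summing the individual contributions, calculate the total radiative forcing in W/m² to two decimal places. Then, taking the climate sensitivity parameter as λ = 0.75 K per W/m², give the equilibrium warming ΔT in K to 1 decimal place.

ΔF = 5.88 W/m²; ΔT = 4.4 K

CO₂: 5.27 × ln(816/276) = 5.27 × ln(2.95652) = 5.27 × 1.08401 = 5.7127 W/m².
N₂O: 0.120 × (√319 − √272) = 0.120 × (17.8606 − 16.4924) = 0.120 × 1.3682 = 0.1642 W/m².
Total ΔF = 5.7127 + 0.1642 = 5.8769 W/m².
ΔT = λ ΔF = 0.75 × 5.88 = 4.4100 K.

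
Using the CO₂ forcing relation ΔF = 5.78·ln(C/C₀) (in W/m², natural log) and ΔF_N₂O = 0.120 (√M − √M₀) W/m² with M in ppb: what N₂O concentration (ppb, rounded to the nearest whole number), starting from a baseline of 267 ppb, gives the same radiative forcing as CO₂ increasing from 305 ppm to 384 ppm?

CO₂ forcing: 5.78 × ln(384/305) = 5.78 × 0.230331 = 1.33131 W/m².
Set 0.120(√M − √267) = 1.33131: √M = 1.33131/0.120 + √267 = 11.0943 + 16.3401 = 27.4344.
M = (27.4344)² = 752.65 ppb.

M ≈ 753 ppb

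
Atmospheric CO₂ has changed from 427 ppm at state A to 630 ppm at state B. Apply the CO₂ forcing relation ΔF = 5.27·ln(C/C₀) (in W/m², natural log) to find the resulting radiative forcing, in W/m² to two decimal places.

CO₂ absorption bands are partially saturated, so forcing scales with the logarithm of the concentration ratio.
CO₂: 5.27 × ln(630/427) = 5.27 × ln(1.47541) = 5.27 × 0.38894 = 2.0497 W/m².

ΔF = 2.05 W/m²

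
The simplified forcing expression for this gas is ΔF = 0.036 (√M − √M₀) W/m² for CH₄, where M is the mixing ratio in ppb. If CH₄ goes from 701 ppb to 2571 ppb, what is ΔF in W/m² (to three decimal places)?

CH₄: 0.036 × (√2571 − √701) = 0.036 × (50.7050 − 26.4764) = 0.036 × 24.2286 = 0.8722 W/m².

ΔF = 0.872 W/m²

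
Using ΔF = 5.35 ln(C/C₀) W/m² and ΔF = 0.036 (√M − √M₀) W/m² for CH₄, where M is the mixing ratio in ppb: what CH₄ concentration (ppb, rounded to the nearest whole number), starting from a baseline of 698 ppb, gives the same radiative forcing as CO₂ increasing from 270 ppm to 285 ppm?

M ≈ 1187 ppb

CO₂ forcing: 5.35 × ln(285/270) = 5.35 × 0.054067 = 0.28926 W/m².
Set 0.036(√M − √698) = 0.28926: √M = 0.28926/0.036 + √698 = 8.0350 + 26.4197 = 34.4547.
M = (34.4547)² = 1187.13 ppb.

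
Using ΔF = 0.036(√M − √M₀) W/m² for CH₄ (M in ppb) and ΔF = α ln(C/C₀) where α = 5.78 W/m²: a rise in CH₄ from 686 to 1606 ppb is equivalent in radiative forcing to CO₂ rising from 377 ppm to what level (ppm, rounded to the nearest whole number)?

C ≈ 411 ppm

CH₄ forcing: 0.036 × (√1606 − √686) = 0.036 × (40.0749 − 26.1916) = 0.036 × 13.8833 = 0.49980 W/m².
Set 5.78 ln(C/377) = 0.49980: ln(C/377) = 0.49980/5.78 = 0.08647, so C = 377 × e^0.08647 = 377 × 1.09032 = 411.05 ppm.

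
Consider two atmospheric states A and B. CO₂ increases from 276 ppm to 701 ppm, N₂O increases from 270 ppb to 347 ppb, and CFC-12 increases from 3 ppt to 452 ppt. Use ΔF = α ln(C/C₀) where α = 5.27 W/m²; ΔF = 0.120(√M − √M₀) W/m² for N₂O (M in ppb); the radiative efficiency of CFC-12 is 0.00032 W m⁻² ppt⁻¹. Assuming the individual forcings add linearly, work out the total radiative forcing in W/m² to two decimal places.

CO₂: 5.27 × ln(701/276) = 5.27 × ln(2.53986) = 5.27 × 0.93211 = 4.9122 W/m².
N₂O: 0.120 × (√347 − √270) = 0.120 × (18.6279 − 16.4317) = 0.120 × 2.1962 = 0.2635 W/m².
CFC-12: ΔF = 0.00032 × (452 − 3) = 0.00032 × 449 = 0.1437 W/m².
Total ΔF = 4.9122 + 0.2635 + 0.1437 = 5.3194 W/m².

ΔF = 5.32 W/m²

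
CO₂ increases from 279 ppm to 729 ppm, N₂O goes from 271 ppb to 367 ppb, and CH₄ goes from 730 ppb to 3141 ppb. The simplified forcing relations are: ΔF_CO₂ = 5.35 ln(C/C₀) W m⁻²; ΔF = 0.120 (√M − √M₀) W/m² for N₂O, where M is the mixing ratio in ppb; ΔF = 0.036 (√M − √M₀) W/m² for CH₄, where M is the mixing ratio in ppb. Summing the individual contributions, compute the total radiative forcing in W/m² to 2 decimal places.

ΔF = 6.51 W/m²

CO₂: 5.35 × ln(729/279) = 5.35 × ln(2.61290) = 5.35 × 0.96046 = 5.1385 W/m².
N₂O: 0.120 × (√367 − √271) = 0.120 × (19.1572 − 16.4621) = 0.120 × 2.6951 = 0.3234 W/m².
CH₄: 0.036 × (√3141 − √730) = 0.036 × (56.0446 − 27.0185) = 0.036 × 29.0261 = 1.0449 W/m².
Total ΔF = 5.1385 + 0.3234 + 1.0449 = 6.5068 W/m².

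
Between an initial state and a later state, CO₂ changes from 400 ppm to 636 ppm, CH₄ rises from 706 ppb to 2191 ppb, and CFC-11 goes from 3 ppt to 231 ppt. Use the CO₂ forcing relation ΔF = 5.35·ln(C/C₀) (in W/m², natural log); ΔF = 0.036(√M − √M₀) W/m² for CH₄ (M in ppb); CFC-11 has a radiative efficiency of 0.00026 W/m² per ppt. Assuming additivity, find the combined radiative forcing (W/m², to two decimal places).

CO₂: 5.35 × ln(636/400) = 5.35 × ln(1.59000) = 5.35 × 0.46373 = 2.4810 W/m².
CH₄: 0.036 × (√2191 − √706) = 0.036 × (46.8081 − 26.5707) = 0.036 × 20.2374 = 0.7285 W/m².
CFC-11: ΔF = 0.00026 × (231 − 3) = 0.00026 × 228 = 0.0593 W/m².
Total ΔF = 2.4810 + 0.7285 + 0.0593 = 3.2688 W/m².

ΔF = 3.27 W/m²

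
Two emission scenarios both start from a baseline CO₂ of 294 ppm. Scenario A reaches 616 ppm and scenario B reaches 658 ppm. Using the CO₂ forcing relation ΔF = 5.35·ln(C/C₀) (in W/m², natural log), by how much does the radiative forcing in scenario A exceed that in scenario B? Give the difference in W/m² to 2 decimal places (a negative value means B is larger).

ΔF_A − ΔF_B = -0.35 W/m²

ΔF_A = 5.35 ln(616/294) = 5.35 × 0.73967 = 3.9572 W/m².
ΔF_B = 5.35 ln(658/294) = 5.35 × 0.80563 = 4.3101 W/m².
Difference: 3.9572 − 4.3101 = -0.3529 W/m².
(Equivalently, ΔF_A − ΔF_B = 5.35 ln(616/658) = 5.35 × -0.06596 = -0.3529 W/m².)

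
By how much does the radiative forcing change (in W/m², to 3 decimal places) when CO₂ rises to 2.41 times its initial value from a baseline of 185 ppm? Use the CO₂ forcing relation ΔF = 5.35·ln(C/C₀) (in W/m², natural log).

ΔF = 5.35 × ln(2.41) = 5.35 × 0.87963 = 4.7060 W/m².

ΔF = 4.706 W/m²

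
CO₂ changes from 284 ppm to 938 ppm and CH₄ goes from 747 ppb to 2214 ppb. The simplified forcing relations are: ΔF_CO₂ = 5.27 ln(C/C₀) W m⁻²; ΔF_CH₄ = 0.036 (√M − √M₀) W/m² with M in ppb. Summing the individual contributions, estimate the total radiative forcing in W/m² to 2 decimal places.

CO₂: 5.27 × ln(938/284) = 5.27 × ln(3.30282) = 5.27 × 1.19478 = 6.2965 W/m².
CH₄: 0.036 × (√2214 − √747) = 0.036 × (47.0532 − 27.3313) = 0.036 × 19.7219 = 0.7100 W/m².
Total ΔF = 6.2965 + 0.7100 = 7.0065 W/m².

ΔF = 7.01 W/m²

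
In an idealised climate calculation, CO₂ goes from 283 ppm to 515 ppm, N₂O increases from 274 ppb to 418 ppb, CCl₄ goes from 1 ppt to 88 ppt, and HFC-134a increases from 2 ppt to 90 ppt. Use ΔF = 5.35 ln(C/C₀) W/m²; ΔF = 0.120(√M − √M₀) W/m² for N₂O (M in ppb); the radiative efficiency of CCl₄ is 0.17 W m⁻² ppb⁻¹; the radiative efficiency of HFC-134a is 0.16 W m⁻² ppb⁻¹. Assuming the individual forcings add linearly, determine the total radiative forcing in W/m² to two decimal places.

ΔF = 3.70 W/m²

CO₂: 5.35 × ln(515/283) = 5.35 × ln(1.81979) = 5.35 × 0.59872 = 3.2032 W/m².
N₂O: 0.120 × (√418 − √274) = 0.120 × (20.4450 − 16.5529) = 0.120 × 3.8921 = 0.4671 W/m².
CCl₄: Δ = 88 − 1 = 87 ppt = 0.087 ppb; ΔF = 0.17 × 0.087 = 0.0148 W/m².
HFC-134a: Δ = 90 − 2 = 88 ppt = 0.088 ppb; ΔF = 0.16 × 0.088 = 0.0141 W/m².
Total ΔF = 3.2032 + 0.4671 + 0.0148 + 0.0141 = 3.6992 W/m².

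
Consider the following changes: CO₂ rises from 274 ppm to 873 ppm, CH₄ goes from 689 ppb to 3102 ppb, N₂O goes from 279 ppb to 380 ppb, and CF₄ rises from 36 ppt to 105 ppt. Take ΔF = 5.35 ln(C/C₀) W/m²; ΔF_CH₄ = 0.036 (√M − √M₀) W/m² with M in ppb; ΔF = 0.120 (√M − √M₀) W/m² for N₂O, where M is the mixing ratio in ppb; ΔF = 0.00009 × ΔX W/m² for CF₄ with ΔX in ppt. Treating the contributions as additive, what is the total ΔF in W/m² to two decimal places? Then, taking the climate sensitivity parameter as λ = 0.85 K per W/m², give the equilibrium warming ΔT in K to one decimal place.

CO₂: 5.35 × ln(873/274) = 5.35 × ln(3.18613) = 5.35 × 1.15881 = 6.1996 W/m².
CH₄: 0.036 × (√3102 − √689) = 0.036 × (55.6956 − 26.2488) = 0.036 × 29.4468 = 1.0601 W/m².
N₂O: 0.120 × (√380 − √279) = 0.120 × (19.4936 − 16.7033) = 0.120 × 2.7903 = 0.3348 W/m².
CF₄: ΔF = 0.00009 × (105 − 36) = 0.00009 × 69 = 0.0062 W/m².
Total ΔF = 6.1996 + 1.0601 + 0.3348 + 0.0062 = 7.6007 W/m².
ΔT = λ ΔF = 0.85 × 7.60 = 6.4600 K.

ΔF = 7.60 W/m²; ΔT = 6.5 K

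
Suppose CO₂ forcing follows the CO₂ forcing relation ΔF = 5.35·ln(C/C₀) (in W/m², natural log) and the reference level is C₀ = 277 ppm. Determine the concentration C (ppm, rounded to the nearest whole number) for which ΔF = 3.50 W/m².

C ≈ 533 ppm

Set 5.35 ln(C/277) = 3.50, so ln(C/277) = 3.50/5.35 = 0.65421.
Then C/277 = e^0.65421 = 1.92362, giving C = 277 × 1.92362 = 532.84 ppm.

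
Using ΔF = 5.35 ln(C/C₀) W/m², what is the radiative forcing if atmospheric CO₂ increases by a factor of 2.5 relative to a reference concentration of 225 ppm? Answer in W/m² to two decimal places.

Because the forcing depends only on the ratio C/C₀, the initial concentration does not enter.
ΔF = 5.35 × ln(2.5) = 5.35 × 0.91629 = 4.9022 W/m².

ΔF = 4.90 W/m²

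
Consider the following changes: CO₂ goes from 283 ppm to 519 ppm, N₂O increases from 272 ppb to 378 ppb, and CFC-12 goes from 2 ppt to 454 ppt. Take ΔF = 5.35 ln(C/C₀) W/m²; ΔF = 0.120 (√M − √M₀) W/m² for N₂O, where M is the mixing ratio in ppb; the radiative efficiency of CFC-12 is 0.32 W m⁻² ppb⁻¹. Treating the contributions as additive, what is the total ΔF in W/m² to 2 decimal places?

ΔF = 3.74 W/m²

CO₂: 5.35 × ln(519/283) = 5.35 × ln(1.83392) = 5.35 × 0.60646 = 3.2446 W/m².
N₂O: 0.120 × (√378 − √272) = 0.120 × (19.4422 − 16.4924) = 0.120 × 2.9498 = 0.3540 W/m².
CFC-12: Δ = 454 − 2 = 452 ppt = 0.452 ppb; ΔF = 0.32 × 0.452 = 0.1446 W/m².
Total ΔF = 3.2446 + 0.3540 + 0.1446 = 3.7432 W/m².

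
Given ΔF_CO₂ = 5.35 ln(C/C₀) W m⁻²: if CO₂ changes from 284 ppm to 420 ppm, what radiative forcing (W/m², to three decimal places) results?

ΔF = 2.093 W/m²

CO₂: 5.35 × ln(420/284) = 5.35 × ln(1.47887) = 5.35 × 0.39128 = 2.0933 W/m².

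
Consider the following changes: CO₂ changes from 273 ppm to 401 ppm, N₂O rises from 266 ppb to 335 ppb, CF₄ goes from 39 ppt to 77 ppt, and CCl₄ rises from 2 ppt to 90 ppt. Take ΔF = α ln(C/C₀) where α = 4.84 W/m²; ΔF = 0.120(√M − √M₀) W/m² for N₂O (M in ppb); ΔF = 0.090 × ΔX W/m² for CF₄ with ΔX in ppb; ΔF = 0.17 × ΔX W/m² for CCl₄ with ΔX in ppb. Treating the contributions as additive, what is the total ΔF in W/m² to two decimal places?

ΔF = 2.12 W/m²

CO₂: 4.84 × ln(401/273) = 4.84 × ln(1.46886) = 4.84 × 0.38449 = 1.8609 W/m².
N₂O: 0.120 × (√335 − √266) = 0.120 × (18.3030 − 16.3095) = 0.120 × 1.9935 = 0.2392 W/m².
CF₄: Δ = 77 − 39 = 38 ppt = 0.038 ppb; ΔF = 0.090 × 0.038 = 0.0034 W/m².
CCl₄: Δ = 90 − 2 = 88 ppt = 0.088 ppb; ΔF = 0.17 × 0.088 = 0.0150 W/m².
Total ΔF = 1.8609 + 0.2392 + 0.0034 + 0.0150 = 2.1185 W/m².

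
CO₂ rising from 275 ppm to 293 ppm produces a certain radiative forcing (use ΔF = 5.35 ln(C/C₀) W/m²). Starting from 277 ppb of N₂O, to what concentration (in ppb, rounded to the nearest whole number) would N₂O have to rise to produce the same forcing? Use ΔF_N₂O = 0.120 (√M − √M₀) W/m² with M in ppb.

M ≈ 379 ppb

CO₂ forcing: 5.35 × ln(293/275) = 5.35 × 0.063402 = 0.33920 W/m².
Set 0.120(√M − √277) = 0.33920: √M = 0.33920/0.120 + √277 = 2.8267 + 16.6433 = 19.4700.
M = (19.4700)² = 379.08 ppb.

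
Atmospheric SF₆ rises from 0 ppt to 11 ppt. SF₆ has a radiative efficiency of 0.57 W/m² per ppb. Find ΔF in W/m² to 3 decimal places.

ΔF = 0.006 W/m²

SF₆: Δ = 11 − 0 = 11 ppt = 0.011 ppb; ΔF = 0.57 × 0.011 = 0.0063 W/m².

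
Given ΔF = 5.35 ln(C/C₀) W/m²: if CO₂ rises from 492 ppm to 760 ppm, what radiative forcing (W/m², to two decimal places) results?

CO₂: 5.35 × ln(760/492) = 5.35 × ln(1.54472) = 5.35 × 0.43484 = 2.3264 W/m².

ΔF = 2.33 W/m²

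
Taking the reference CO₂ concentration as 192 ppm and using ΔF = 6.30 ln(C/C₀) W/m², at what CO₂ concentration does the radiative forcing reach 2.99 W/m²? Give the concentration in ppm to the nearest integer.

Set 6.30 ln(C/192) = 2.99, so ln(C/192) = 2.99/6.30 = 0.47460.
Then C/192 = e^0.47460 = 1.60737, giving C = 192 × 1.60737 = 308.62 ppm.

C ≈ 309 ppm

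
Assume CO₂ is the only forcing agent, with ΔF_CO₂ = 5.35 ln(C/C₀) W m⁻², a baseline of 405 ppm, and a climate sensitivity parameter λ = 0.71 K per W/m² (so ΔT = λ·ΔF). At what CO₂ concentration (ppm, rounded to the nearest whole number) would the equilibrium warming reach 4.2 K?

C ≈ 1224 ppm

Required forcing: ΔF = ΔT/λ = 4.2/0.71 = 5.9155 W/m².
Then ln(C/405) = ΔF/5.35 = 5.9155/5.35 = 1.10570.
So C = 405 × e^1.10570 = 405 × 3.02134 = 1223.64 ppm.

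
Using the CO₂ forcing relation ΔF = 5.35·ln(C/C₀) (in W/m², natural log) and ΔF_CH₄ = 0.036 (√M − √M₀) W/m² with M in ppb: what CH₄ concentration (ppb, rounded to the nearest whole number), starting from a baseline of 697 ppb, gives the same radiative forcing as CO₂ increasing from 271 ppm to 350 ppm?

M ≈ 4150 ppb

CO₂ forcing: 5.35 × ln(350/271) = 5.35 × 0.255814 = 1.36860 W/m².
Set 0.036(√M − √697) = 1.36860: √M = 1.36860/0.036 + √697 = 38.0167 + 26.4008 = 64.4175.
M = (64.4175)² = 4149.61 ppb.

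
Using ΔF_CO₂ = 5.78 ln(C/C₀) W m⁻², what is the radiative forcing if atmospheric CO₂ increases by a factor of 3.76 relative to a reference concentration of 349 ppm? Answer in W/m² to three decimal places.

ΔF = 5.78 × ln(3.76) = 5.78 × 1.32442 = 7.6551 W/m².

ΔF = 7.655 W/m²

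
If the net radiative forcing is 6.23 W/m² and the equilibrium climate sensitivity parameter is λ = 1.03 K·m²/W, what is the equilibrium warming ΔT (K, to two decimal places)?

ΔT = 6.42 K

ΔT = λ ΔF = 1.03 × 6.23 = 6.4169 K.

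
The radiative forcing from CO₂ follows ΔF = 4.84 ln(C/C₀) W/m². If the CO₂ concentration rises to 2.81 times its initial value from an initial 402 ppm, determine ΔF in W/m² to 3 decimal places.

ΔF = 4.84 × ln(2.81) = 4.84 × 1.03318 = 5.0006 W/m².

ΔF = 5.001 W/m²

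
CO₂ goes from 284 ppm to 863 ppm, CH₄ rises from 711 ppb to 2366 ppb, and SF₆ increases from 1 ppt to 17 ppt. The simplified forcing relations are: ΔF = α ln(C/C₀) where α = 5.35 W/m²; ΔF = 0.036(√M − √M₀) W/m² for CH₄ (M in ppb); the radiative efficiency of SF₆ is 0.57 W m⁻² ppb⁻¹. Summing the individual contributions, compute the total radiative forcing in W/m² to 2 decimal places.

ΔF = 6.75 W/m²

CO₂: 5.35 × ln(863/284) = 5.35 × ln(3.03873) = 5.35 × 1.11144 = 5.9462 W/m².
CH₄: 0.036 × (√2366 − √711) = 0.036 × (48.6415 − 26.6646) = 0.036 × 21.9769 = 0.7912 W/m².
SF₆: Δ = 17 − 1 = 16 ppt = 0.016 ppb; ΔF = 0.57 × 0.016 = 0.0091 W/m².
Total ΔF = 5.9462 + 0.7912 + 0.0091 = 6.7465 W/m².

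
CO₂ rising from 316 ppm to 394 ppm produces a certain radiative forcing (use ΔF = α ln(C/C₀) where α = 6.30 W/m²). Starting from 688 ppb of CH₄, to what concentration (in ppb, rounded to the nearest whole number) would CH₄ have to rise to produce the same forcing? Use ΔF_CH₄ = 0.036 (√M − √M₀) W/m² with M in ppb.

M ≈ 4204 ppb

CO₂ forcing: 6.30 × ln(394/316) = 6.30 × 0.220609 = 1.38984 W/m².
Set 0.036(√M − √688) = 1.38984: √M = 1.38984/0.036 + √688 = 38.6067 + 26.2298 = 64.8365.
M = (64.8365)² = 4203.77 ppb.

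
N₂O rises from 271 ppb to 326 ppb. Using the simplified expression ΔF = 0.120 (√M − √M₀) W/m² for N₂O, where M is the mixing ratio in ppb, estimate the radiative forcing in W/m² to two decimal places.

ΔF = 0.19 W/m²

N₂O: 0.120 × (√326 − √271) = 0.120 × (18.0555 − 16.4621) = 0.120 × 1.5934 = 0.1912 W/m².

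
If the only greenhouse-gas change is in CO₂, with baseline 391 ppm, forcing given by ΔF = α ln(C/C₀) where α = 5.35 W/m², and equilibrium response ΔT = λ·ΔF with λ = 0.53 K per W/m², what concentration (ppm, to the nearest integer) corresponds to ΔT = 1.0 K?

Required forcing: ΔF = ΔT/λ = 1.0/0.53 = 1.8868 W/m².
Then ln(C/391) = ΔF/5.35 = 1.8868/5.35 = 0.35267.
So C = 391 × e^0.35267 = 391 × 1.42286 = 556.34 ppm.

C ≈ 556 ppm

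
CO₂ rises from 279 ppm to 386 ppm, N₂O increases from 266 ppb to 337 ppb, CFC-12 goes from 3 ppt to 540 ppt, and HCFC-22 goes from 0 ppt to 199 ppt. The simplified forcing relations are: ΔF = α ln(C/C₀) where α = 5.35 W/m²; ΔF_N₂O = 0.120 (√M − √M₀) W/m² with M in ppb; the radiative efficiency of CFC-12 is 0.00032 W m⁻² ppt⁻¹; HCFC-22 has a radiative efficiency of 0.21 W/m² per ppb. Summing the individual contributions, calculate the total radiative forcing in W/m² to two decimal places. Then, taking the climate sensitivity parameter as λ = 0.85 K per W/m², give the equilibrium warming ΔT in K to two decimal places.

CO₂: 5.35 × ln(386/279) = 5.35 × ln(1.38351) = 5.35 × 0.32462 = 1.7367 W/m².
N₂O: 0.120 × (√337 − √266) = 0.120 × (18.3576 − 16.3095) = 0.120 × 2.0481 = 0.2458 W/m².
CFC-12: ΔF = 0.00032 × (540 − 3) = 0.00032 × 537 = 0.1718 W/m².
HCFC-22: Δ = 199 − 0 = 199 ppt = 0.199 ppb; ΔF = 0.21 × 0.199 = 0.0418 W/m².
Total ΔF = 1.7367 + 0.2458 + 0.1718 + 0.0418 = 2.1961 W/m².
ΔT = λ ΔF = 0.85 × 2.20 = 1.8700 K.

ΔF = 2.20 W/m²; ΔT = 1.87 K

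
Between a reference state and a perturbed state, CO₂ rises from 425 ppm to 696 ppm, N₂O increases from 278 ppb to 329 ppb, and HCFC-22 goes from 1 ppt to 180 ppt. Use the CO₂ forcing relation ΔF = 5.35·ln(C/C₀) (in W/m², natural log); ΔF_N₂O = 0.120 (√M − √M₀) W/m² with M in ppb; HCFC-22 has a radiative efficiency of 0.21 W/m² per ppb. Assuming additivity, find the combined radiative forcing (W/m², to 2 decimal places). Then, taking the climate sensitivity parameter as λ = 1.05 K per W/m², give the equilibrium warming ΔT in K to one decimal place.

ΔF = 2.85 W/m²; ΔT = 3.0 K

CO₂: 5.35 × ln(696/425) = 5.35 × ln(1.63765) = 5.35 × 0.49326 = 2.6389 W/m².
N₂O: 0.120 × (√329 − √278) = 0.120 × (18.1384 − 16.6733) = 0.120 × 1.4651 = 0.1758 W/m².
HCFC-22: Δ = 180 − 1 = 179 ppt = 0.179 ppb; ΔF = 0.21 × 0.179 = 0.0376 W/m².
Total ΔF = 2.6389 + 0.1758 + 0.0376 = 2.8523 W/m².
ΔT = λ ΔF = 1.05 × 2.85 = 2.9925 K.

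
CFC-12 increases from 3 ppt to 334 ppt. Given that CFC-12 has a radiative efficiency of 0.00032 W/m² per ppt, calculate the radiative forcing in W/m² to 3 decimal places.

ΔF = 0.106 W/m²

CFC-12: ΔF = 0.00032 × (334 − 3) = 0.00032 × 331 = 0.1059 W/m².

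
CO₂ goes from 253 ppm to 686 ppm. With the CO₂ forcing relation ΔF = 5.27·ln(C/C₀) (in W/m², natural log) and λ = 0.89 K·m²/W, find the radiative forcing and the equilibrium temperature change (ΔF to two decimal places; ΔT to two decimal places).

ΔF = 5.26 W/m²; ΔT = 4.68 K

CO₂: 5.27 × ln(686/253) = 5.27 × ln(2.71146) = 5.27 × 0.99749 = 5.2568 W/m².
ΔT = λ ΔF = 0.89 × 5.26 = 4.6814 K.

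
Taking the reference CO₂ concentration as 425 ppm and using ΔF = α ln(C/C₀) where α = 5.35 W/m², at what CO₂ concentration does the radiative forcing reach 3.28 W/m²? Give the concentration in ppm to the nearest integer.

C ≈ 785 ppm

Set 5.35 ln(C/425) = 3.28, so ln(C/425) = 3.28/5.35 = 0.61308.
Then C/425 = e^0.61308 = 1.84611, giving C = 425 × 1.84611 = 784.60 ppm.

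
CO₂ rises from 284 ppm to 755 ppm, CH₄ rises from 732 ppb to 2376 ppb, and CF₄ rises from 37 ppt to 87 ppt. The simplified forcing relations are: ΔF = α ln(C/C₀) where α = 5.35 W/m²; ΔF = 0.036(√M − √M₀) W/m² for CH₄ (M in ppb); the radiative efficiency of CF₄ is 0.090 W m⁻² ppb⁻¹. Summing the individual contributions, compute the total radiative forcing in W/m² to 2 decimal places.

CO₂: 5.35 × ln(755/284) = 5.35 × ln(2.65845) = 5.35 × 0.97774 = 5.2309 W/m².
CH₄: 0.036 × (√2376 − √732) = 0.036 × (48.7442 − 27.0555) = 0.036 × 21.6887 = 0.7808 W/m².
CF₄: Δ = 87 − 37 = 50 ppt = 0.050 ppb; ΔF = 0.090 × 0.050 = 0.0045 W/m².
Total ΔF = 5.2309 + 0.7808 + 0.0045 = 6.0162 W/m².

ΔF = 6.02 W/m²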